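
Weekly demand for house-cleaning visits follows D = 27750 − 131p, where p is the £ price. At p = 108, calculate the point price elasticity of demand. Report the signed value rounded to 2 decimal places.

-1.04

dD/dp = −131. At p = 108, D = 27750 − 131(108) = 13602.
Ed = (dD/dp)·(p/D) = −131 × (108/13602) = -1.0401…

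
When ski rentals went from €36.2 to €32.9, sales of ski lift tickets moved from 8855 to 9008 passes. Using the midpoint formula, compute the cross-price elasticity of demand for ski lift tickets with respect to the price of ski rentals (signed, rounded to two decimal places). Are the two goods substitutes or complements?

%ΔQ_{ski lift tickets} = (9008 − 8855)/avg = 153/8931.5 = 0.017130…
%ΔP_{ski rentals} = (32.9 − 36.2)/avg = -3.3/34.55 = -0.095513…
E_cross = (153/8931.5) / (-3.3/34.55) = -0.1793…
E_cross < 0 ⇒ the goods are complements.

-0.18; complements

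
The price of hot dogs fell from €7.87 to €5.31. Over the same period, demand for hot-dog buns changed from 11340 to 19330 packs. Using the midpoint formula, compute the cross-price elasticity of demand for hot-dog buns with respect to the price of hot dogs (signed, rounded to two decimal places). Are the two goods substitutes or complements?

%ΔQ_{hot-dog buns} = (19330 − 11340)/avg = 7990/15335 = 0.521030…
%ΔP_{hot dogs} = (5.31 − 7.87)/avg = -2.56/6.59 = -0.388467…
E_cross = (7990/15335) / (-2.56/6.59) = -1.3412…
E_cross < 0 ⇒ the goods are complements.

-1.34; complements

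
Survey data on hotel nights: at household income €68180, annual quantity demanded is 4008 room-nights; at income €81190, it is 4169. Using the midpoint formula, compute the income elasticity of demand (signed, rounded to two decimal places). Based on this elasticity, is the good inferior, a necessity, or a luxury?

0.23; necessity

%ΔQ = (4169 − 4008)/[( 4008 + 4169)/2] = 161/4088.5 = 0.039378…
%ΔIncome = (81190 − 68180)/[( 68180 + 81190)/2] = 13010/74685 = 0.174198…
E_income = (161/4088.5) / (13010/74685) = 0.2260…
0 < E_income < 1 ⇒ normal good, necessity.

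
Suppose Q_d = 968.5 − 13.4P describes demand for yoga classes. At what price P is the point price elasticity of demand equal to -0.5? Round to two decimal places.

24.09

Ed = −13.4P/(968.5 − 13.4P). Set this equal to -0.5:
13.4P = 0.5·(968.5 − 13.4P) ⇒ 13.4P(1 + 0.5) = 0.5·968.5
P = 0.5·968.5 / (13.4·1.5) = 24.0920…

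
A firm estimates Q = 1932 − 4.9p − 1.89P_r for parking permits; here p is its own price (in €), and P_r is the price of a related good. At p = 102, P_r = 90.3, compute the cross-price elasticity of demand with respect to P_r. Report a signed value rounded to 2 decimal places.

-0.14

At the given values, Q = 1932 − 4.9(102) − 1.89(90.3) = 1261.533.
∂Q/∂P_r = -1.89.
E = (-1.89) × (90.3/1261.533) = -0.1352…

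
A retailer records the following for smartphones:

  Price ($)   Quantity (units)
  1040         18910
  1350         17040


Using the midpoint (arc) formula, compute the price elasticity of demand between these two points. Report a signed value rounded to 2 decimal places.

%ΔQ = (17040 − 18910) / [(18910 + 17040)/2] = -1870/17975 = -0.104033…
%ΔP = (1350 − 1040) / [(1040 + 1350)/2] = 310/1195 = 0.259414…
Arc Ed = %ΔQ / %ΔP = (-1870/17975) / (310/1195) = -0.4010…

-0.40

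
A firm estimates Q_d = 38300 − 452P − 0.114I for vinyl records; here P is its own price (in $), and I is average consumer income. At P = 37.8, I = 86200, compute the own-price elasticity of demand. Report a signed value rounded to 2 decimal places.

At the given values, Q_d = 38300 − 452(37.8) − 0.114(86200) = 11387.6.
∂Q_d/∂P = −452.
E = (-452) × (37.8/11387.6) = -1.5003…

-1.50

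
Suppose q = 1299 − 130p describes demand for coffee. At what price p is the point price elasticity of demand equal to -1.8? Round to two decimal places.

6.42

Ed = −130p/(1299 − 130p). Set this equal to -1.8:
130p = 1.8·(1299 − 130p) ⇒ 130p(1 + 1.8) = 1.8·1299
p = 1.8·1299 / (130·2.8) = 6.4236…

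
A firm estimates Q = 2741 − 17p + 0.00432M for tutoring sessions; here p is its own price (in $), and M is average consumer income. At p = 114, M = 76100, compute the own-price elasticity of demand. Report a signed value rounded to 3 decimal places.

-1.712

At the given values, Q = 2741 − 17(114) + 0.00432(76100) = 1131.752.
∂Q/∂p = −17.
E = (-17) × (114/1131.752) = -1.71238…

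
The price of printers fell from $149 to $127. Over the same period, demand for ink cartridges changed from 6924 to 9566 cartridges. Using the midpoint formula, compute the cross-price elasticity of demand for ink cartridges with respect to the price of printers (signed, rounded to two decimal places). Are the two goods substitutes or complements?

-2.01; complements

%ΔQ_{ink cartridges} = (9566 − 6924)/avg = 2642/8245 = 0.320436…
%ΔP_{printers} = (127 − 149)/avg = -22/138 = -0.159420…
E_cross = (2642/8245) / (-22/138) = -2.0100…
E_cross < 0 ⇒ the goods are complements.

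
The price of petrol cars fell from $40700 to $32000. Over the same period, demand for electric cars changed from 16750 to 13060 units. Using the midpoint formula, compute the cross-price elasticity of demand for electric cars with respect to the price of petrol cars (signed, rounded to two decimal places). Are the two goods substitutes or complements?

%ΔQ_{electric cars} = (13060 − 16750)/avg = -3690/14905 = -0.247567…
%ΔP_{petrol cars} = (32000 − 40700)/avg = -8700/36350 = -0.239339…
E_cross = (-3690/14905) / (-8700/36350) = 1.0343…
E_cross > 0 ⇒ the goods are substitutes.

1.03; substitutes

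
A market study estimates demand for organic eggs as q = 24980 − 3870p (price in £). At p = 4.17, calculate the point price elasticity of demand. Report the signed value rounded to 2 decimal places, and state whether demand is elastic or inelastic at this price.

dq/dp = −3870. At p = 4.17, q = 24980 − 3870(4.17) = 8842.1.
Ed = (dq/dp)·(p/q) = −3870 × (4.17/8842.1) = -1.8251…
|Ed| = 1.83 > 1, so demand is elastic.

-1.83; elastic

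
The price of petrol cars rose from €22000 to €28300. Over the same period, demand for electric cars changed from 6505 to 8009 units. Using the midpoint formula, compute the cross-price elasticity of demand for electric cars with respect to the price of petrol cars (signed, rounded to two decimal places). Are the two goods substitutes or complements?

%ΔQ_{electric cars} = (8009 − 6505)/avg = 1504/7257 = 0.207248…
%ΔP_{petrol cars} = (28300 − 22000)/avg = 6300/25150 = 0.250497…
E_cross = (1504/7257) / (6300/25150) = 0.8273…
E_cross > 0 ⇒ the goods are substitutes.

0.83; substitutes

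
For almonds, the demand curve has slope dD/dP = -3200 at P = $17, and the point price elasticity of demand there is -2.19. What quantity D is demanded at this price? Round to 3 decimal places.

24840.183

Ed = (dD/dP)·(P/D) ⇒ D = (dD/dP)·P/Ed = (-3200)·17/(-2.19) = 24840.18264…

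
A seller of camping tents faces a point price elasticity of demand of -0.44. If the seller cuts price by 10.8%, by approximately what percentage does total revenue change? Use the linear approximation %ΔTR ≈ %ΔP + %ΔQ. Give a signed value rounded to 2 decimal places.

%ΔQ ≈ Ed × %ΔP = (-0.44) × (-10.8%) = +4.7520%
%ΔTR ≈ %ΔP + %ΔQ = (-10.8%) + (+4.7520%) = -6.0480%

-6.05%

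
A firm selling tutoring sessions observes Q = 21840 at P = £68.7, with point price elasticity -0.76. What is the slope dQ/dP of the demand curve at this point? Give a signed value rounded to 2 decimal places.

Ed = (dQ/dP)·(P/Q) ⇒ dQ/dP = Ed·Q/P = (-0.76)·21840/68.7 = -241.6069…

-241.61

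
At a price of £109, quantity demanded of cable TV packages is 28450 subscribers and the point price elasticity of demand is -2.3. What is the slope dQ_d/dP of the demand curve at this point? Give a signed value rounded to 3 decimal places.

-600.321

Ed = (dQ_d/dP)·(P/Q_d) ⇒ dQ_d/dP = Ed·Q_d/P = (-2.3)·28450/109 = -600.32110…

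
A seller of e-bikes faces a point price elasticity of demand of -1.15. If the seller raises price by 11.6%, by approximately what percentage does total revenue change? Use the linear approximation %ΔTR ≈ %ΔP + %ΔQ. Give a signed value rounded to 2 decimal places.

-1.74%

%ΔQ ≈ Ed × %ΔP = (-1.15) × (+11.6%) = -13.3400%
%ΔTR ≈ %ΔP + %ΔQ = (+11.6%) + (-13.3400%) = -1.7400%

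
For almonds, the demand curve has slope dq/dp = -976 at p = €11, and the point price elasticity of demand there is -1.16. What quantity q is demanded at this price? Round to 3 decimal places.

Ed = (dq/dp)·(p/q) ⇒ q = (dq/dp)·p/Ed = (-976)·11/(-1.16) = 9255.17241…

9255.172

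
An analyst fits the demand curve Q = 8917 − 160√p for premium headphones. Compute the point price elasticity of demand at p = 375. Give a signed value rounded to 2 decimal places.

dQ/dp = −160/(2√p) = -4.13118. At p = 375, Q = 5818.61.
Ed = (dQ/dp)·(p/Q) = (-4.13118) × (375/5818.61) = -0.2662…

-0.27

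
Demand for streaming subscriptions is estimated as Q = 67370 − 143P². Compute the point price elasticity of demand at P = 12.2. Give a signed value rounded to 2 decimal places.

-0.92

dQ/dP = −2·143·P = -3489.2. At P = 12.2, Q = 46085.88.
Ed = (dQ/dP)·(P/Q) = (-3489.2) × (12.2/46085.88) = -0.9236…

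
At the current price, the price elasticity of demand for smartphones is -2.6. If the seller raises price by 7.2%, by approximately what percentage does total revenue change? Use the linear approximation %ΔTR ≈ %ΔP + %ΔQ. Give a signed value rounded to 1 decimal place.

-11.5%

%ΔQ ≈ Ed × %ΔP = (-2.6) × (+7.2%) = -18.7200%
%ΔTR ≈ %ΔP + %ΔQ = (+7.2%) + (-18.7200%) = -11.5200%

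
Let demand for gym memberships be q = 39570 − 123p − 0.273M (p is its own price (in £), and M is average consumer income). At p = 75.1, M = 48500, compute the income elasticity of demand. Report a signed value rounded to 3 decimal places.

-0.775

At the given values, q = 39570 − 123(75.1) − 0.273(48500) = 17092.2.
∂q/∂M = -0.273.
E = (-0.273) × (48500/17092.2) = -0.77465…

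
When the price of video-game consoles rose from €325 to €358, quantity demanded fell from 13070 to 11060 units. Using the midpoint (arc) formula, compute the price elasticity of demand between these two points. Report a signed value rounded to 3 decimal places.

-1.724

%ΔQ = (11060 − 13070) / [(13070 + 11060)/2] = -2010/12065 = -0.166597…
%ΔP = (358 − 325) / [(325 + 358)/2] = 33/341.5 = 0.096632…
Arc Ed = %ΔQ / %ΔP = (-2010/12065) / (33/341.5) = -1.72403…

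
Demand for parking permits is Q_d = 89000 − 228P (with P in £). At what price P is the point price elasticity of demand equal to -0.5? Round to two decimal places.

130.12

Ed = −228P/(89000 − 228P). Set this equal to -0.5:
228P = 0.5·(89000 − 228P) ⇒ 228P(1 + 0.5) = 0.5·89000
P = 0.5·89000 / (228·1.5) = 130.1169…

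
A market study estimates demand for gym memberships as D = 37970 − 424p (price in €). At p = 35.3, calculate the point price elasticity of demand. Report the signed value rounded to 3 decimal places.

dD/dp = −424. At p = 35.3, D = 37970 − 424(35.3) = 23002.8.
Ed = (dD/dp)·(p/D) = −424 × (35.3/23002.8) = -0.65066…

-0.651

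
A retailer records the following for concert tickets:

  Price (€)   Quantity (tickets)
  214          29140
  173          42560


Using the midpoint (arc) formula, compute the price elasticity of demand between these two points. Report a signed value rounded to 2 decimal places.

-1.77

%ΔQ = (42560 − 29140) / [(29140 + 42560)/2] = 13420/35850 = 0.374337…
%ΔP = (173 − 214) / [(214 + 173)/2] = -41/193.5 = -0.211886…
Arc Ed = %ΔQ / %ΔP = (13420/35850) / (-41/193.5) = -1.7666…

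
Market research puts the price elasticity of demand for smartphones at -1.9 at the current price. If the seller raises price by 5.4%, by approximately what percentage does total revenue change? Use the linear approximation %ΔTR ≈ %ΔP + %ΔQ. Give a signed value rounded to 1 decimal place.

-4.9%

%ΔQ ≈ Ed × %ΔP = (-1.9) × (+5.4%) = -10.2600%
%ΔTR ≈ %ΔP + %ΔQ = (+5.4%) + (-10.2600%) = -4.8600%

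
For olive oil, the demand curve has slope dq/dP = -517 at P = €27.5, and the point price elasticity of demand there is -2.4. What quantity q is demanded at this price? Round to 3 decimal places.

Ed = (dq/dP)·(P/q) ⇒ q = (dq/dP)·P/Ed = (-517)·27.5/(-2.4) = 5923.95833…

5923.958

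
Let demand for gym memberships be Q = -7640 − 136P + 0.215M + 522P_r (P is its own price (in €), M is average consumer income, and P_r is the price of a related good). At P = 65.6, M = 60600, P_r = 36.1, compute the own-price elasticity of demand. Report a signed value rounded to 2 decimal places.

-0.58

At the given values, Q = -7640 − 136(65.6) + 0.215(60600) + 522(36.1) = 15311.6.
∂Q/∂P = −136.
E = (-136) × (65.6/15311.6) = -0.5826…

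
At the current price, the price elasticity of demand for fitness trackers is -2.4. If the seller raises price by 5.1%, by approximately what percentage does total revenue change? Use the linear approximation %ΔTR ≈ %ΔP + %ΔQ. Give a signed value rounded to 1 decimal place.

-7.1%

%ΔQ ≈ Ed × %ΔP = (-2.4) × (+5.1%) = -12.2400%
%ΔTR ≈ %ΔP + %ΔQ = (+5.1%) + (-12.2400%) = -7.1400%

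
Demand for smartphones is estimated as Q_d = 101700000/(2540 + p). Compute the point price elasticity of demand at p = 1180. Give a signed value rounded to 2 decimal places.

dQ_d/dp = −101700000/(2540 + p)² = -7.34912. At p = 1180, Q_d = 27338.7.
Ed = (dQ_d/dp)·(p/Q_d) = (-7.34912) × (1180/27338.7) = -0.3172…

-0.32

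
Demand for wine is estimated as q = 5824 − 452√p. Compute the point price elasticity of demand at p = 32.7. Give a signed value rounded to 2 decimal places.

-0.40

dq/dp = −452/(2√p) = -39.5216. At p = 32.7, q = 3239.29.
Ed = (dq/dp)·(p/q) = (-39.5216) × (32.7/3239.29) = -0.3989…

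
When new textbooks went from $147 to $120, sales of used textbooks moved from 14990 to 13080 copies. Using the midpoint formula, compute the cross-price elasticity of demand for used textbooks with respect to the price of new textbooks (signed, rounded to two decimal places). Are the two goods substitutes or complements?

%ΔQ_{used textbooks} = (13080 − 14990)/avg = -1910/14035 = -0.136088…
%ΔP_{new textbooks} = (120 − 147)/avg = -27/133.5 = -0.202247…
E_cross = (-1910/14035) / (-27/133.5) = 0.6728…
E_cross > 0 ⇒ the goods are substitutes.

0.67; substitutes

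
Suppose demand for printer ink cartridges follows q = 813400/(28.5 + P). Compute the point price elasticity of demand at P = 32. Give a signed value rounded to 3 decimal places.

-0.529

dq/dP = −813400/(28.5 + P)² = -222.225. At P = 32, q = 13444.6.
Ed = (dq/dP)·(P/q) = (-222.225) × (32/13444.6) = -0.52892…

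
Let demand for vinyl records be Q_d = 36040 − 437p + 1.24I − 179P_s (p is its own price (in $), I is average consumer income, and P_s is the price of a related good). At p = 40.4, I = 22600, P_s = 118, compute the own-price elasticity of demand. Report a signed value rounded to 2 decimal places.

At the given values, Q_d = 36040 − 437(40.4) + 1.24(22600) − 179(118) = 25287.2.
∂Q_d/∂p = −437.
E = (-437) × (40.4/25287.2) = -0.6981…

-0.70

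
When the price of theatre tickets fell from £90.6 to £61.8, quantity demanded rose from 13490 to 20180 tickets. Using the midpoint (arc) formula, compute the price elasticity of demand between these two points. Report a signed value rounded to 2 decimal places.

%ΔQ = (20180 − 13490) / [(13490 + 20180)/2] = 6690/16835 = 0.397386…
%ΔP = (61.8 − 90.6) / [(90.6 + 61.8)/2] = -28.8/76.2 = -0.377952…
Arc Ed = %ΔQ / %ΔP = (6690/16835) / (-28.8/76.2) = -1.0514…

-1.05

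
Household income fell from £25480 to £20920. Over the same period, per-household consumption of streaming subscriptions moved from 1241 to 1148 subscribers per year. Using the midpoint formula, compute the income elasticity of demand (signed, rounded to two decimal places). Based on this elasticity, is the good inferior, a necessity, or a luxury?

0.40; necessity

%ΔQ = (1148 − 1241)/[( 1241 + 1148)/2] = -93/1194.5 = -0.077856…
%ΔIncome = (20920 − 25480)/[( 25480 + 20920)/2] = -4560/23200 = -0.196551…
E_income = (-93/1194.5) / (-4560/23200) = 0.3961…
0 < E_income < 1 ⇒ normal good, necessity.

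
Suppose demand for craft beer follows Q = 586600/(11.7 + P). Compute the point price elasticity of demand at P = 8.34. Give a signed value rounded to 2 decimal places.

-0.42

dQ/dP = −586600/(11.7 + P)² = -1460.65. At P = 8.34, Q = 29271.5.
Ed = (dQ/dP)·(P/Q) = (-1460.65) × (8.34/29271.5) = -0.4161…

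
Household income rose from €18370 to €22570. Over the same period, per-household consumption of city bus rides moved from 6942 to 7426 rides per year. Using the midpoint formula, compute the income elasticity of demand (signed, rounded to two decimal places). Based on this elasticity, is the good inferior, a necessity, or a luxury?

0.33; necessity

%ΔQ = (7426 − 6942)/[( 6942 + 7426)/2] = 484/7184 = 0.067371…
%ΔIncome = (22570 − 18370)/[( 18370 + 22570)/2] = 4200/20470 = 0.205178…
E_income = (484/7184) / (4200/20470) = 0.3283…
0 < E_income < 1 ⇒ normal good, necessity.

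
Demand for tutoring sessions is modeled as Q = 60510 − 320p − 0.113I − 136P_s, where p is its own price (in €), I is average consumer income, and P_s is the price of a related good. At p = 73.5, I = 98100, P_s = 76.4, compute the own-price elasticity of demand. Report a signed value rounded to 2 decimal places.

At the given values, Q = 60510 − 320(73.5) − 0.113(98100) − 136(76.4) = 15514.3.
∂Q/∂p = −320.
E = (-320) × (73.5/15514.3) = -1.5160…

-1.52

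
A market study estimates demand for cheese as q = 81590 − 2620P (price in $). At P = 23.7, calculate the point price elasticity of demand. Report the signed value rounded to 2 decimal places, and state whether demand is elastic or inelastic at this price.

dq/dP = −2620. At P = 23.7, q = 81590 − 2620(23.7) = 19496.
Ed = (dq/dP)·(P/q) = −2620 × (23.7/19496) = -3.1849…
|Ed| = 3.18 > 1, so demand is elastic.

-3.18; elastic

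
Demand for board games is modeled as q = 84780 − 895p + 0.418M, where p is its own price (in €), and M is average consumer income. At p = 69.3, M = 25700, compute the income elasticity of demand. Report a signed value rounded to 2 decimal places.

At the given values, q = 84780 − 895(69.3) + 0.418(25700) = 33499.1.
∂q/∂M = 0.418.
E = (0.418) × (25700/33499.1) = 0.3206…

0.32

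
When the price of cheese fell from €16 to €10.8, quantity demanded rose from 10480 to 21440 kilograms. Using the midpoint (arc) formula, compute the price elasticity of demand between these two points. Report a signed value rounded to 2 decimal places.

-1.77

%ΔQ = (21440 − 10480) / [(10480 + 21440)/2] = 10960/15960 = 0.686716…
%ΔP = (10.8 − 16) / [(16 + 10.8)/2] = -5.2/13.4 = -0.388059…
Arc Ed = %ΔQ / %ΔP = (10960/15960) / (-5.2/13.4) = -1.7696…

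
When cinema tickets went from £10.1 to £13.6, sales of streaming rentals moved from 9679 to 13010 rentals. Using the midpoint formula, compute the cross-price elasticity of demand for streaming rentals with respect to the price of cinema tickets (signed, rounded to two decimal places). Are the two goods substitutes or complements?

%ΔQ_{streaming rentals} = (13010 − 9679)/avg = 3331/11344.5 = 0.293622…
%ΔP_{cinema tickets} = (13.6 − 10.1)/avg = 3.5/11.85 = 0.295358…
E_cross = (3331/11344.5) / (3.5/11.85) = 0.9941…
E_cross > 0 ⇒ the goods are substitutes.

0.99; substitutes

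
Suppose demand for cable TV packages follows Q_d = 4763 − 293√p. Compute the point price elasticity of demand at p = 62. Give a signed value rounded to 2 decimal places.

-0.47

dQ_d/dp = −293/(2√p) = -18.6055. At p = 62, Q_d = 2455.92.
Ed = (dQ_d/dp)·(p/Q_d) = (-18.6055) × (62/2455.92) = -0.4696…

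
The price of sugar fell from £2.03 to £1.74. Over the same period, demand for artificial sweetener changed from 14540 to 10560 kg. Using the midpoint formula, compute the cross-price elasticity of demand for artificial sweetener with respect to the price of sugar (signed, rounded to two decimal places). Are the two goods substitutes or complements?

2.06; substitutes

%ΔQ_{artificial sweetener} = (10560 − 14540)/avg = -3980/12550 = -0.317131…
%ΔP_{sugar} = (1.74 − 2.03)/avg = -0.29/1.885 = -0.153846…
E_cross = (-3980/12550) / (-0.29/1.885) = 2.0613…
E_cross > 0 ⇒ the goods are substitutes.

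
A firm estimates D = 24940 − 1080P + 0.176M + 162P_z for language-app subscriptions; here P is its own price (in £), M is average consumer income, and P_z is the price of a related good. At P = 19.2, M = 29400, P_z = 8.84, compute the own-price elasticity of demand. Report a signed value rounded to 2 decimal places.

-1.92

At the given values, D = 24940 − 1080(19.2) + 0.176(29400) + 162(8.84) = 10810.48.
∂D/∂P = −1080.
E = (-1080) × (19.2/10810.48) = -1.9181…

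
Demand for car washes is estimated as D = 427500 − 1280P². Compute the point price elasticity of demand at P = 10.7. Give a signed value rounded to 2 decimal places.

-1.04

dD/dP = −2·1280·P = -27392. At P = 10.7, D = 280952.8.
Ed = (dD/dP)·(P/D) = (-27392) × (10.7/280952.8) = -1.0432…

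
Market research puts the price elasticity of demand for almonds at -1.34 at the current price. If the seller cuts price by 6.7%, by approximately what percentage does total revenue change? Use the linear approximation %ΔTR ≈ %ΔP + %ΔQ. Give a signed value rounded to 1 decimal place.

%ΔQ ≈ Ed × %ΔP = (-1.34) × (-6.7%) = +8.9780%
%ΔTR ≈ %ΔP + %ΔQ = (-6.7%) + (+8.9780%) = +2.2780%

+2.3%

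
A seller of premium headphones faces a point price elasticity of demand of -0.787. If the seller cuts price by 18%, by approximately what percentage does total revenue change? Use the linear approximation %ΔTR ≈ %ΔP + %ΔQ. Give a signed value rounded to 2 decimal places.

%ΔQ ≈ Ed × %ΔP = (-0.787) × (-18%) = +14.1660%
%ΔTR ≈ %ΔP + %ΔQ = (-18%) + (+14.1660%) = -3.8340%

-3.83%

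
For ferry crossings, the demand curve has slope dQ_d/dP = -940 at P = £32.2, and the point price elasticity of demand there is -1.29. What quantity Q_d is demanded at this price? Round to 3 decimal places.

Ed = (dQ_d/dP)·(P/Q_d) ⇒ Q_d = (dQ_d/dP)·P/Ed = (-940)·32.2/(-1.29) = 23463.56589…

23463.566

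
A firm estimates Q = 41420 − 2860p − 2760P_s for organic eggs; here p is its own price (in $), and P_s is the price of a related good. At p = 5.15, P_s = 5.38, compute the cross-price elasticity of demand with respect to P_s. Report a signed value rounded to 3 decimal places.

At the given values, Q = 41420 − 2860(5.15) − 2760(5.38) = 11842.2.
∂Q/∂P_s = -2760.
E = (-2760) × (5.38/11842.2) = -1.25388…

-1.254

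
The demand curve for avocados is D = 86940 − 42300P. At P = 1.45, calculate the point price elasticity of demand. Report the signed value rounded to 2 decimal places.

dD/dP = −42300. At P = 1.45, D = 86940 − 42300(1.45) = 25605.
Ed = (dD/dP)·(P/D) = −42300 × (1.45/25605) = -2.3954…

-2.40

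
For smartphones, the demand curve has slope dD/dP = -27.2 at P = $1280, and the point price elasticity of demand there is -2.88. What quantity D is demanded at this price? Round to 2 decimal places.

12088.89

Ed = (dD/dP)·(P/D) ⇒ D = (dD/dP)·P/Ed = (-27.2)·1280/(-2.88) = 12088.8888…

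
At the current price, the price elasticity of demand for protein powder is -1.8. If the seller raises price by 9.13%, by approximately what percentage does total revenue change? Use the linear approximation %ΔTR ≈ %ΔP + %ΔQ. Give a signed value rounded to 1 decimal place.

-7.3%

%ΔQ ≈ Ed × %ΔP = (-1.8) × (+9.13%) = -16.4340%
%ΔTR ≈ %ΔP + %ΔQ = (+9.13%) + (-16.4340%) = -7.3040%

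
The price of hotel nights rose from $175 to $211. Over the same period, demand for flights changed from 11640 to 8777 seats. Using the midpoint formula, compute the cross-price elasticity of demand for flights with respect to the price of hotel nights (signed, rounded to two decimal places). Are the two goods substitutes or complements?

-1.50; complements

%ΔQ_{flights} = (8777 − 11640)/avg = -2863/10208.5 = -0.280452…
%ΔP_{hotel nights} = (211 − 175)/avg = 36/193 = 0.186528…
E_cross = (-2863/10208.5) / (36/193) = -1.5035…
E_cross < 0 ⇒ the goods are complements.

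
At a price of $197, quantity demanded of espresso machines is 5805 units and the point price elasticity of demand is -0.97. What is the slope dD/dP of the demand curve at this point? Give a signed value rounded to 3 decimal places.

-28.583

Ed = (dD/dP)·(P/D) ⇒ dD/dP = Ed·D/P = (-0.97)·5805/197 = -28.58299…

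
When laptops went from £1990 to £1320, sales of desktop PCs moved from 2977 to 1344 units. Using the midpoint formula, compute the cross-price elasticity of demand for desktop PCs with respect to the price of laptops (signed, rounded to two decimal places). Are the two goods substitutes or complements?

1.87; substitutes

%ΔQ_{desktop PCs} = (1344 − 2977)/avg = -1633/2160.5 = -0.755843…
%ΔP_{laptops} = (1320 − 1990)/avg = -670/1655 = -0.404833…
E_cross = (-1633/2160.5) / (-670/1655) = 1.8670…
E_cross > 0 ⇒ the goods are substitutes.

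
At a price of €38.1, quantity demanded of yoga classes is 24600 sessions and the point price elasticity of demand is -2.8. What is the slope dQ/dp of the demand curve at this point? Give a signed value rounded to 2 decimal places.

Ed = (dQ/dp)·(p/Q) ⇒ dQ/dp = Ed·Q/p = (-2.8)·24600/38.1 = -1807.8740…

-1807.87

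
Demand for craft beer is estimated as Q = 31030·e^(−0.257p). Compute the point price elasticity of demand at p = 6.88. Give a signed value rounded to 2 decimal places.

dQ/dp = −0.257·Q = -1360.86. At p = 6.88, Q = 5295.17.
Ed = (dQ/dp)·(p/Q) = (-1360.86) × (6.88/5295.17) = -1.7681…

-1.77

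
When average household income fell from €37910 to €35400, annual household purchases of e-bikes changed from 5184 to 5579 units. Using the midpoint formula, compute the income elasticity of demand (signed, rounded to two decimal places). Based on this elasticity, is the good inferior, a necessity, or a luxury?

-1.07; inferior

%ΔQ = (5579 − 5184)/[( 5184 + 5579)/2] = 395/5381.5 = 0.073399…
%ΔIncome = (35400 − 37910)/[( 37910 + 35400)/2] = -2510/36655 = -0.068476…
E_income = (395/5381.5) / (-2510/36655) = -1.0718…
E_income < 0 ⇒ inferior good.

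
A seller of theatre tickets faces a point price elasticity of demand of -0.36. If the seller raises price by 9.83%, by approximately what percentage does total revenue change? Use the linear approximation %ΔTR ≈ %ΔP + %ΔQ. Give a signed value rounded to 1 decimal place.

%ΔQ ≈ Ed × %ΔP = (-0.36) × (+9.83%) = -3.5388%
%ΔTR ≈ %ΔP + %ΔQ = (+9.83%) + (-3.5388%) = +6.2912%

+6.3%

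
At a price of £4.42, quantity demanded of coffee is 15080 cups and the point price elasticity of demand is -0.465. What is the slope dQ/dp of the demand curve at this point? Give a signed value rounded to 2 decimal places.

-1586.47

Ed = (dQ/dp)·(p/Q) ⇒ dQ/dp = Ed·Q/p = (-0.465)·15080/4.42 = -1586.4705…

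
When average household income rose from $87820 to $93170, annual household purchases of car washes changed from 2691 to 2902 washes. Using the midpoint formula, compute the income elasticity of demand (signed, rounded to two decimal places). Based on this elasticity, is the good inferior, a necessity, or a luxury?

1.28; luxury

%ΔQ = (2902 − 2691)/[( 2691 + 2902)/2] = 211/2796.5 = 0.075451…
%ΔIncome = (93170 − 87820)/[( 87820 + 93170)/2] = 5350/90495 = 0.059119…
E_income = (211/2796.5) / (5350/90495) = 1.2762…
E_income > 1 ⇒ normal good, luxury.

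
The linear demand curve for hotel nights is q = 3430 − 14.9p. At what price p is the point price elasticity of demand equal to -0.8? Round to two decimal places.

102.31

Ed = −14.9p/(3430 − 14.9p). Set this equal to -0.8:
14.9p = 0.8·(3430 − 14.9p) ⇒ 14.9p(1 + 0.8) = 0.8·3430
p = 0.8·3430 / (14.9·1.8) = 102.3117…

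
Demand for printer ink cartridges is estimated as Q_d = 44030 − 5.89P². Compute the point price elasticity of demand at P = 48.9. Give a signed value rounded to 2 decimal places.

-0.94

dQ_d/dP = −2·5.89·P = -576.042. At P = 48.9, Q_d = 29945.7731.
Ed = (dQ_d/dP)·(P/Q_d) = (-576.042) × (48.9/29945.7731) = -0.9406…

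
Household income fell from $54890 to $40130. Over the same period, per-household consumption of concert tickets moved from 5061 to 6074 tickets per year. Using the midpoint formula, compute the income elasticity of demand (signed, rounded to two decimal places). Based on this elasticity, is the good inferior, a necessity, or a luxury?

%ΔQ = (6074 − 5061)/[( 5061 + 6074)/2] = 1013/5567.5 = 0.181948…
%ΔIncome = (40130 − 54890)/[( 54890 + 40130)/2] = -14760/47510 = -0.310671…
E_income = (1013/5567.5) / (-14760/47510) = -0.5856…
E_income < 0 ⇒ inferior good.

-0.59; inferior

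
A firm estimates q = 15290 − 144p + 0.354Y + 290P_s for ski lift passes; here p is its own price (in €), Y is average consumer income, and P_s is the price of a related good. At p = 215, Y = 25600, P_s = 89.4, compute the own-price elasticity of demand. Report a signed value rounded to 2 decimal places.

-1.60

At the given values, q = 15290 − 144(215) + 0.354(25600) + 290(89.4) = 19318.4.
∂q/∂p = −144.
E = (-144) × (215/19318.4) = -1.6026…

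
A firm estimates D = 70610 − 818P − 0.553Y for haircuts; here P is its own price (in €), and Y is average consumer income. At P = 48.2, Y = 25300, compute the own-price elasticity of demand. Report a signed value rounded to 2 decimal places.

-2.29

At the given values, D = 70610 − 818(48.2) − 0.553(25300) = 17191.5.
∂D/∂P = −818.
E = (-818) × (48.2/17191.5) = -2.2934…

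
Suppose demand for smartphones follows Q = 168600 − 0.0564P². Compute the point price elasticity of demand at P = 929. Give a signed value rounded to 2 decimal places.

dQ/dP = −2·0.0564·P = -104.7912. At P = 929, Q = 119924.4876.
Ed = (dQ/dP)·(P/Q) = (-104.7912) × (929/119924.4876) = -0.8117…

-0.81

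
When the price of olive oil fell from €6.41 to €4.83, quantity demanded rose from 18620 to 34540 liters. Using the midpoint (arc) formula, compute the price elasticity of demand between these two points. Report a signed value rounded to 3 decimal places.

%ΔQ = (34540 − 18620) / [(18620 + 34540)/2] = 15920/26580 = 0.598946…
%ΔP = (4.83 − 6.41) / [(6.41 + 4.83)/2] = -1.58/5.62 = -0.281138…
Arc Ed = %ΔQ / %ΔP = (15920/26580) / (-1.58/5.62) = -2.13043…

-2.130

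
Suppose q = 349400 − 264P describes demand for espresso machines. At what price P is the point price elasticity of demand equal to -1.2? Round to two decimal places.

721.90

Ed = −264P/(349400 − 264P). Set this equal to -1.2:
264P = 1.2·(349400 − 264P) ⇒ 264P(1 + 1.2) = 1.2·349400
P = 1.2·349400 / (264·2.2) = 721.9008…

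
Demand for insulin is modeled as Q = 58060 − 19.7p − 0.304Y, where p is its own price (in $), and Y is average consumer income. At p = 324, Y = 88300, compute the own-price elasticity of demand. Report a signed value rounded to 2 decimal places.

At the given values, Q = 58060 − 19.7(324) − 0.304(88300) = 24834.
∂Q/∂p = −19.7.
E = (-19.7) × (324/24834) = -0.2570…

-0.26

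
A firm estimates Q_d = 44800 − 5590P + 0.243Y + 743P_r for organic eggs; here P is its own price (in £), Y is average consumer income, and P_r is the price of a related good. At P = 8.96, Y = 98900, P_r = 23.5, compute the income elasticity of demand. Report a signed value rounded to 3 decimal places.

At the given values, Q_d = 44800 − 5590(8.96) + 0.243(98900) + 743(23.5) = 36206.8.
∂Q_d/∂Y = 0.243.
E = (0.243) × (98900/36206.8) = 0.66376…

0.664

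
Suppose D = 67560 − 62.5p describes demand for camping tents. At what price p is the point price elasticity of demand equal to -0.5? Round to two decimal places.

Ed = −62.5p/(67560 − 62.5p). Set this equal to -0.5:
62.5p = 0.5·(67560 − 62.5p) ⇒ 62.5p(1 + 0.5) = 0.5·67560
p = 0.5·67560 / (62.5·1.5) = 360.32

360.32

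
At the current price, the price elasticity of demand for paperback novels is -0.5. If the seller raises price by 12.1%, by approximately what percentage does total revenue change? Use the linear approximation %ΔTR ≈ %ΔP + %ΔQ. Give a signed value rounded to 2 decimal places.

+6.05%

%ΔQ ≈ Ed × %ΔP = (-0.5) × (+12.1%) = -6.0500%
%ΔTR ≈ %ΔP + %ΔQ = (+12.1%) + (-6.0500%) = +6.0500%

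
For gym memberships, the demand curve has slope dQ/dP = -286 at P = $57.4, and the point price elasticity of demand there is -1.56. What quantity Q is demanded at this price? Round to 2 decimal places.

Ed = (dQ/dP)·(P/Q) ⇒ Q = (dQ/dP)·P/Ed = (-286)·57.4/(-1.56) = 10523.3333…

10523.33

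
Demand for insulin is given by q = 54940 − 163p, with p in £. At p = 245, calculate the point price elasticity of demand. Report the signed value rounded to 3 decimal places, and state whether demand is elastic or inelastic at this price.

-2.661; elastic

dq/dp = −163. At p = 245, q = 54940 − 163(245) = 15005.
Ed = (dq/dp)·(p/q) = −163 × (245/15005) = -2.66144…
|Ed| = 2.661 > 1, so demand is elastic.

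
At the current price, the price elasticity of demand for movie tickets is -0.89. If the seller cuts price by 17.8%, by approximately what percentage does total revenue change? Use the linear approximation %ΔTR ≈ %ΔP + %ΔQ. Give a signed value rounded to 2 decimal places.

-1.96%

%ΔQ ≈ Ed × %ΔP = (-0.89) × (-17.8%) = +15.8420%
%ΔTR ≈ %ΔP + %ΔQ = (-17.8%) + (+15.8420%) = -1.9580%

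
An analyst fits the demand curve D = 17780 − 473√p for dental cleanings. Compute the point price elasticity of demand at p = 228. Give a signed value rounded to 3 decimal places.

dD/dp = −473/(2√p) = -15.6626. At p = 228, D = 10637.9.
Ed = (dD/dp)·(p/D) = (-15.6626) × (228/10637.9) = -0.33569…

-0.336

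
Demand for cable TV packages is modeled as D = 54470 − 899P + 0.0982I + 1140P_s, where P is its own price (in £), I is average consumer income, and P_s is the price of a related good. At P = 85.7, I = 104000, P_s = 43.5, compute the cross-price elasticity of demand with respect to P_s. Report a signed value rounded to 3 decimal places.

At the given values, D = 54470 − 899(85.7) + 0.0982(104000) + 1140(43.5) = 37228.5.
∂D/∂P_s = 1140.
E = (1140) × (43.5/37228.5) = 1.33204…

1.332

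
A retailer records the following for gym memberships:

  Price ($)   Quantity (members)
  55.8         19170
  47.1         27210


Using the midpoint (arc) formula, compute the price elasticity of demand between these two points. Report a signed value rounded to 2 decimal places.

-2.05

%ΔQ = (27210 − 19170) / [(19170 + 27210)/2] = 8040/23190 = 0.346701…
%ΔP = (47.1 − 55.8) / [(55.8 + 47.1)/2] = -8.7/51.45 = -0.169096…
Arc Ed = %ΔQ / %ΔP = (8040/23190) / (-8.7/51.45) = -2.0503…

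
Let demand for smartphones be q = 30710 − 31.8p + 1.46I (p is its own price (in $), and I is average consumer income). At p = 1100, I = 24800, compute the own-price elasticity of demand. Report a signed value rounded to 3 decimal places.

At the given values, q = 30710 − 31.8(1100) + 1.46(24800) = 31938.
∂q/∂p = −31.8.
E = (-31.8) × (1100/31938) = -1.09524…

-1.095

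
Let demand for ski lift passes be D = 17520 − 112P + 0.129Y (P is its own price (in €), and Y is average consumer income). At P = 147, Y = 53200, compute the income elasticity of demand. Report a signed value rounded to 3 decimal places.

At the given values, D = 17520 − 112(147) + 0.129(53200) = 7918.8.
∂D/∂Y = 0.129.
E = (0.129) × (53200/7918.8) = 0.86664…

0.867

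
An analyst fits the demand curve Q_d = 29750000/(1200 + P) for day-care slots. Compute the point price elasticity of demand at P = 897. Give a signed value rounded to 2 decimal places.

dQ_d/dP = −29750000/(1200 + P)² = -6.76535. At P = 897, Q_d = 14186.9.
Ed = (dQ_d/dP)·(P/Q_d) = (-6.76535) × (897/14186.9) = -0.4277…

-0.43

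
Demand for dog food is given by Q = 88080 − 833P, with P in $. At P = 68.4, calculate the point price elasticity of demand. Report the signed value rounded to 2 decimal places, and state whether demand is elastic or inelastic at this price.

dQ/dP = −833. At P = 68.4, Q = 88080 − 833(68.4) = 31102.8.
Ed = (dQ/dP)·(P/Q) = −833 × (68.4/31102.8) = -1.8318…
|Ed| = 1.83 > 1, so demand is elastic.

-1.83; elastic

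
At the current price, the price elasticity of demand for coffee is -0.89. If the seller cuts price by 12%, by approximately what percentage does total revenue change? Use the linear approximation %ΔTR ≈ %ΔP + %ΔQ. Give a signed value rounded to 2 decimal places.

-1.32%

%ΔQ ≈ Ed × %ΔP = (-0.89) × (-12%) = +10.6800%
%ΔTR ≈ %ΔP + %ΔQ = (-12%) + (+10.6800%) = -1.3200%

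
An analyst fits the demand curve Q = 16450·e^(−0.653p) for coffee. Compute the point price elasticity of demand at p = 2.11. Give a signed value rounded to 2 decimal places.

-1.38

dQ/dp = −0.653·Q = -2708.29. At p = 2.11, Q = 4147.46.
Ed = (dQ/dp)·(p/Q) = (-2708.29) × (2.11/4147.46) = -1.3778…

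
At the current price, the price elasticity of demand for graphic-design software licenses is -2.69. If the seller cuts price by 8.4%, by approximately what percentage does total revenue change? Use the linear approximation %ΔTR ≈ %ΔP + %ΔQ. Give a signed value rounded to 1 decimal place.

%ΔQ ≈ Ed × %ΔP = (-2.69) × (-8.4%) = +22.5960%
%ΔTR ≈ %ΔP + %ΔQ = (-8.4%) + (+22.5960%) = +14.1960%

+14.2%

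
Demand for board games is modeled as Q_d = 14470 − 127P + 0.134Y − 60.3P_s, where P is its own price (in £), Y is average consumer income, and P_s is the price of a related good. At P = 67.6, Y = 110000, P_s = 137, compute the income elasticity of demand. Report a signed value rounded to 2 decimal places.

At the given values, Q_d = 14470 − 127(67.6) + 0.134(110000) − 60.3(137) = 12363.7.
∂Q_d/∂Y = 0.134.
E = (0.134) × (110000/12363.7) = 1.1921…

1.19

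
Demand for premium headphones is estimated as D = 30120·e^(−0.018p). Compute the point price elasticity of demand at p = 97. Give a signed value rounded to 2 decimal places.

-1.75

dD/dp = −0.018·D = -94.5909. At p = 97, D = 5255.05.
Ed = (dD/dp)·(p/D) = (-94.5909) × (97/5255.05) = -1.746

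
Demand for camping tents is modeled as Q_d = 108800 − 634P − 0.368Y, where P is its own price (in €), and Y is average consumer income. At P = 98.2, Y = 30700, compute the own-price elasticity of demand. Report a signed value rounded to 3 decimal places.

At the given values, Q_d = 108800 − 634(98.2) − 0.368(30700) = 35243.6.
∂Q_d/∂P = −634.
E = (-634) × (98.2/35243.6) = -1.76652…

-1.767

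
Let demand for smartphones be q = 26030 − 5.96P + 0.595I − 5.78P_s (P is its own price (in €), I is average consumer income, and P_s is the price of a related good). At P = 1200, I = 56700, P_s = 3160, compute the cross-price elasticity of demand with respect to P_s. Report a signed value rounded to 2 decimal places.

At the given values, q = 26030 − 5.96(1200) + 0.595(56700) − 5.78(3160) = 34349.7.
∂q/∂P_s = -5.78.
E = (-5.78) × (3160/34349.7) = -0.5317…

-0.53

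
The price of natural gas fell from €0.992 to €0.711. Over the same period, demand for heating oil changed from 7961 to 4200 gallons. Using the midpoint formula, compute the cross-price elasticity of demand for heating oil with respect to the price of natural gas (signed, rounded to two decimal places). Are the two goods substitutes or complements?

1.87; substitutes

%ΔQ_{heating oil} = (4200 − 7961)/avg = -3761/6080.5 = -0.618534…
%ΔP_{natural gas} = (0.711 − 0.992)/avg = -0.281/0.8515 = -0.330005…
E_cross = (-3761/6080.5) / (-0.281/0.8515) = 1.8743…
E_cross > 0 ⇒ the goods are substitutes.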